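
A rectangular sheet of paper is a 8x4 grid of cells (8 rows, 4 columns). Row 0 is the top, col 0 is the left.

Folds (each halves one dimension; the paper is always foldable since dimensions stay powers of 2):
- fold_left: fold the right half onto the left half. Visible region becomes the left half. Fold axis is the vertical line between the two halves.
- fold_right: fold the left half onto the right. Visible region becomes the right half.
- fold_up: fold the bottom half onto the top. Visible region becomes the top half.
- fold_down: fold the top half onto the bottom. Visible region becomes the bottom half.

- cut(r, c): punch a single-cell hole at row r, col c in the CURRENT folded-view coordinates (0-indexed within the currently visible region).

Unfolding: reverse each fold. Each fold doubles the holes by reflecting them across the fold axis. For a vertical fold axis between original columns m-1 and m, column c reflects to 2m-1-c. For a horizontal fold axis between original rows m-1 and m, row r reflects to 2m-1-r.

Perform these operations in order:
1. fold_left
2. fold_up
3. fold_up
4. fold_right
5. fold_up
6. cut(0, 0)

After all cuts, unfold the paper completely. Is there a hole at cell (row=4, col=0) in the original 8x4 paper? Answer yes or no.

Op 1 fold_left: fold axis v@2; visible region now rows[0,8) x cols[0,2) = 8x2
Op 2 fold_up: fold axis h@4; visible region now rows[0,4) x cols[0,2) = 4x2
Op 3 fold_up: fold axis h@2; visible region now rows[0,2) x cols[0,2) = 2x2
Op 4 fold_right: fold axis v@1; visible region now rows[0,2) x cols[1,2) = 2x1
Op 5 fold_up: fold axis h@1; visible region now rows[0,1) x cols[1,2) = 1x1
Op 6 cut(0, 0): punch at orig (0,1); cuts so far [(0, 1)]; region rows[0,1) x cols[1,2) = 1x1
Unfold 1 (reflect across h@1): 2 holes -> [(0, 1), (1, 1)]
Unfold 2 (reflect across v@1): 4 holes -> [(0, 0), (0, 1), (1, 0), (1, 1)]
Unfold 3 (reflect across h@2): 8 holes -> [(0, 0), (0, 1), (1, 0), (1, 1), (2, 0), (2, 1), (3, 0), (3, 1)]
Unfold 4 (reflect across h@4): 16 holes -> [(0, 0), (0, 1), (1, 0), (1, 1), (2, 0), (2, 1), (3, 0), (3, 1), (4, 0), (4, 1), (5, 0), (5, 1), (6, 0), (6, 1), (7, 0), (7, 1)]
Unfold 5 (reflect across v@2): 32 holes -> [(0, 0), (0, 1), (0, 2), (0, 3), (1, 0), (1, 1), (1, 2), (1, 3), (2, 0), (2, 1), (2, 2), (2, 3), (3, 0), (3, 1), (3, 2), (3, 3), (4, 0), (4, 1), (4, 2), (4, 3), (5, 0), (5, 1), (5, 2), (5, 3), (6, 0), (6, 1), (6, 2), (6, 3), (7, 0), (7, 1), (7, 2), (7, 3)]
Holes: [(0, 0), (0, 1), (0, 2), (0, 3), (1, 0), (1, 1), (1, 2), (1, 3), (2, 0), (2, 1), (2, 2), (2, 3), (3, 0), (3, 1), (3, 2), (3, 3), (4, 0), (4, 1), (4, 2), (4, 3), (5, 0), (5, 1), (5, 2), (5, 3), (6, 0), (6, 1), (6, 2), (6, 3), (7, 0), (7, 1), (7, 2), (7, 3)]

Answer: yes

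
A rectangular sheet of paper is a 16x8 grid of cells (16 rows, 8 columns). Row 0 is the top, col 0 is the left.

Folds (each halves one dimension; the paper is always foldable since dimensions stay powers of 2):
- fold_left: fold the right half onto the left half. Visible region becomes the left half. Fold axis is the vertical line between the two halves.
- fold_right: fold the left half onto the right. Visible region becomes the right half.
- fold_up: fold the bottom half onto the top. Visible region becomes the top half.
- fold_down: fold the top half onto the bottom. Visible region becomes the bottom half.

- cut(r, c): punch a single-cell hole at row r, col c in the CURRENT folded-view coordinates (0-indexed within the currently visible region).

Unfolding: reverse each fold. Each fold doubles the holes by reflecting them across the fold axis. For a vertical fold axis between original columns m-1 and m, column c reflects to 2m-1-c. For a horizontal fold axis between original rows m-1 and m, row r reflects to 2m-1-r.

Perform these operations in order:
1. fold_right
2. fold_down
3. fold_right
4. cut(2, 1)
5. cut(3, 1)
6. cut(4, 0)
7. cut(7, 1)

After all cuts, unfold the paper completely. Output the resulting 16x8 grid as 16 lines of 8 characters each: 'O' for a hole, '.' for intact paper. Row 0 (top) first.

Op 1 fold_right: fold axis v@4; visible region now rows[0,16) x cols[4,8) = 16x4
Op 2 fold_down: fold axis h@8; visible region now rows[8,16) x cols[4,8) = 8x4
Op 3 fold_right: fold axis v@6; visible region now rows[8,16) x cols[6,8) = 8x2
Op 4 cut(2, 1): punch at orig (10,7); cuts so far [(10, 7)]; region rows[8,16) x cols[6,8) = 8x2
Op 5 cut(3, 1): punch at orig (11,7); cuts so far [(10, 7), (11, 7)]; region rows[8,16) x cols[6,8) = 8x2
Op 6 cut(4, 0): punch at orig (12,6); cuts so far [(10, 7), (11, 7), (12, 6)]; region rows[8,16) x cols[6,8) = 8x2
Op 7 cut(7, 1): punch at orig (15,7); cuts so far [(10, 7), (11, 7), (12, 6), (15, 7)]; region rows[8,16) x cols[6,8) = 8x2
Unfold 1 (reflect across v@6): 8 holes -> [(10, 4), (10, 7), (11, 4), (11, 7), (12, 5), (12, 6), (15, 4), (15, 7)]
Unfold 2 (reflect across h@8): 16 holes -> [(0, 4), (0, 7), (3, 5), (3, 6), (4, 4), (4, 7), (5, 4), (5, 7), (10, 4), (10, 7), (11, 4), (11, 7), (12, 5), (12, 6), (15, 4), (15, 7)]
Unfold 3 (reflect across v@4): 32 holes -> [(0, 0), (0, 3), (0, 4), (0, 7), (3, 1), (3, 2), (3, 5), (3, 6), (4, 0), (4, 3), (4, 4), (4, 7), (5, 0), (5, 3), (5, 4), (5, 7), (10, 0), (10, 3), (10, 4), (10, 7), (11, 0), (11, 3), (11, 4), (11, 7), (12, 1), (12, 2), (12, 5), (12, 6), (15, 0), (15, 3), (15, 4), (15, 7)]

Answer: O..OO..O
........
........
.OO..OO.
O..OO..O
O..OO..O
........
........
........
........
O..OO..O
O..OO..O
.OO..OO.
........
........
O..OO..O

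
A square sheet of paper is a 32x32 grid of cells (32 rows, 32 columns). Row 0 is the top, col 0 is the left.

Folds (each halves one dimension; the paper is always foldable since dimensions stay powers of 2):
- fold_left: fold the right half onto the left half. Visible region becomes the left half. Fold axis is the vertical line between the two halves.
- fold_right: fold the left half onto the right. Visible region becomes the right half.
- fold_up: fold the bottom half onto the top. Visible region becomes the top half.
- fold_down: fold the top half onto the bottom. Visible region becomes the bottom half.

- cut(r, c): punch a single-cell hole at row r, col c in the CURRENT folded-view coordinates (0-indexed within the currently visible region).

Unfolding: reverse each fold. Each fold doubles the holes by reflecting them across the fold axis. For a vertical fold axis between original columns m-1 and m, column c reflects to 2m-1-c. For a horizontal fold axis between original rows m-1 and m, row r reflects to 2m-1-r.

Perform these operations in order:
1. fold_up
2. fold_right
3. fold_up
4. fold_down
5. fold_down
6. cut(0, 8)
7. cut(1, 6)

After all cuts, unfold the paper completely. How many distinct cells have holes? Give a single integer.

Op 1 fold_up: fold axis h@16; visible region now rows[0,16) x cols[0,32) = 16x32
Op 2 fold_right: fold axis v@16; visible region now rows[0,16) x cols[16,32) = 16x16
Op 3 fold_up: fold axis h@8; visible region now rows[0,8) x cols[16,32) = 8x16
Op 4 fold_down: fold axis h@4; visible region now rows[4,8) x cols[16,32) = 4x16
Op 5 fold_down: fold axis h@6; visible region now rows[6,8) x cols[16,32) = 2x16
Op 6 cut(0, 8): punch at orig (6,24); cuts so far [(6, 24)]; region rows[6,8) x cols[16,32) = 2x16
Op 7 cut(1, 6): punch at orig (7,22); cuts so far [(6, 24), (7, 22)]; region rows[6,8) x cols[16,32) = 2x16
Unfold 1 (reflect across h@6): 4 holes -> [(4, 22), (5, 24), (6, 24), (7, 22)]
Unfold 2 (reflect across h@4): 8 holes -> [(0, 22), (1, 24), (2, 24), (3, 22), (4, 22), (5, 24), (6, 24), (7, 22)]
Unfold 3 (reflect across h@8): 16 holes -> [(0, 22), (1, 24), (2, 24), (3, 22), (4, 22), (5, 24), (6, 24), (7, 22), (8, 22), (9, 24), (10, 24), (11, 22), (12, 22), (13, 24), (14, 24), (15, 22)]
Unfold 4 (reflect across v@16): 32 holes -> [(0, 9), (0, 22), (1, 7), (1, 24), (2, 7), (2, 24), (3, 9), (3, 22), (4, 9), (4, 22), (5, 7), (5, 24), (6, 7), (6, 24), (7, 9), (7, 22), (8, 9), (8, 22), (9, 7), (9, 24), (10, 7), (10, 24), (11, 9), (11, 22), (12, 9), (12, 22), (13, 7), (13, 24), (14, 7), (14, 24), (15, 9), (15, 22)]
Unfold 5 (reflect across h@16): 64 holes -> [(0, 9), (0, 22), (1, 7), (1, 24), (2, 7), (2, 24), (3, 9), (3, 22), (4, 9), (4, 22), (5, 7), (5, 24), (6, 7), (6, 24), (7, 9), (7, 22), (8, 9), (8, 22), (9, 7), (9, 24), (10, 7), (10, 24), (11, 9), (11, 22), (12, 9), (12, 22), (13, 7), (13, 24), (14, 7), (14, 24), (15, 9), (15, 22), (16, 9), (16, 22), (17, 7), (17, 24), (18, 7), (18, 24), (19, 9), (19, 22), (20, 9), (20, 22), (21, 7), (21, 24), (22, 7), (22, 24), (23, 9), (23, 22), (24, 9), (24, 22), (25, 7), (25, 24), (26, 7), (26, 24), (27, 9), (27, 22), (28, 9), (28, 22), (29, 7), (29, 24), (30, 7), (30, 24), (31, 9), (31, 22)]

Answer: 64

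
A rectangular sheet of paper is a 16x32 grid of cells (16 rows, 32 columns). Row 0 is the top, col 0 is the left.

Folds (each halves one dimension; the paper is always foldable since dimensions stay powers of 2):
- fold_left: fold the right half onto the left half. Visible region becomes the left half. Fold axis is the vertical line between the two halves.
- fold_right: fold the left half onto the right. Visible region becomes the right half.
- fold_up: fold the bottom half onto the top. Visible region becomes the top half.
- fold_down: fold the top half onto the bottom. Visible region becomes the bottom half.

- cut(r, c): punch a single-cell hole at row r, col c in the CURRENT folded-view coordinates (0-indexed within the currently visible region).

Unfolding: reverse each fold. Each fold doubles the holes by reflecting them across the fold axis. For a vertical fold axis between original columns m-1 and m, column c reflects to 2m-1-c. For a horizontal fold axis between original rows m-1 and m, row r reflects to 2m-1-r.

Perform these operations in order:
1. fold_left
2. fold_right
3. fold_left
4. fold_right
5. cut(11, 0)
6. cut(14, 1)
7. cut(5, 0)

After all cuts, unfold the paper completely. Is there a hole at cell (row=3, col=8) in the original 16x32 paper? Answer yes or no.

Op 1 fold_left: fold axis v@16; visible region now rows[0,16) x cols[0,16) = 16x16
Op 2 fold_right: fold axis v@8; visible region now rows[0,16) x cols[8,16) = 16x8
Op 3 fold_left: fold axis v@12; visible region now rows[0,16) x cols[8,12) = 16x4
Op 4 fold_right: fold axis v@10; visible region now rows[0,16) x cols[10,12) = 16x2
Op 5 cut(11, 0): punch at orig (11,10); cuts so far [(11, 10)]; region rows[0,16) x cols[10,12) = 16x2
Op 6 cut(14, 1): punch at orig (14,11); cuts so far [(11, 10), (14, 11)]; region rows[0,16) x cols[10,12) = 16x2
Op 7 cut(5, 0): punch at orig (5,10); cuts so far [(5, 10), (11, 10), (14, 11)]; region rows[0,16) x cols[10,12) = 16x2
Unfold 1 (reflect across v@10): 6 holes -> [(5, 9), (5, 10), (11, 9), (11, 10), (14, 8), (14, 11)]
Unfold 2 (reflect across v@12): 12 holes -> [(5, 9), (5, 10), (5, 13), (5, 14), (11, 9), (11, 10), (11, 13), (11, 14), (14, 8), (14, 11), (14, 12), (14, 15)]
Unfold 3 (reflect across v@8): 24 holes -> [(5, 1), (5, 2), (5, 5), (5, 6), (5, 9), (5, 10), (5, 13), (5, 14), (11, 1), (11, 2), (11, 5), (11, 6), (11, 9), (11, 10), (11, 13), (11, 14), (14, 0), (14, 3), (14, 4), (14, 7), (14, 8), (14, 11), (14, 12), (14, 15)]
Unfold 4 (reflect across v@16): 48 holes -> [(5, 1), (5, 2), (5, 5), (5, 6), (5, 9), (5, 10), (5, 13), (5, 14), (5, 17), (5, 18), (5, 21), (5, 22), (5, 25), (5, 26), (5, 29), (5, 30), (11, 1), (11, 2), (11, 5), (11, 6), (11, 9), (11, 10), (11, 13), (11, 14), (11, 17), (11, 18), (11, 21), (11, 22), (11, 25), (11, 26), (11, 29), (11, 30), (14, 0), (14, 3), (14, 4), (14, 7), (14, 8), (14, 11), (14, 12), (14, 15), (14, 16), (14, 19), (14, 20), (14, 23), (14, 24), (14, 27), (14, 28), (14, 31)]
Holes: [(5, 1), (5, 2), (5, 5), (5, 6), (5, 9), (5, 10), (5, 13), (5, 14), (5, 17), (5, 18), (5, 21), (5, 22), (5, 25), (5, 26), (5, 29), (5, 30), (11, 1), (11, 2), (11, 5), (11, 6), (11, 9), (11, 10), (11, 13), (11, 14), (11, 17), (11, 18), (11, 21), (11, 22), (11, 25), (11, 26), (11, 29), (11, 30), (14, 0), (14, 3), (14, 4), (14, 7), (14, 8), (14, 11), (14, 12), (14, 15), (14, 16), (14, 19), (14, 20), (14, 23), (14, 24), (14, 27), (14, 28), (14, 31)]

Answer: no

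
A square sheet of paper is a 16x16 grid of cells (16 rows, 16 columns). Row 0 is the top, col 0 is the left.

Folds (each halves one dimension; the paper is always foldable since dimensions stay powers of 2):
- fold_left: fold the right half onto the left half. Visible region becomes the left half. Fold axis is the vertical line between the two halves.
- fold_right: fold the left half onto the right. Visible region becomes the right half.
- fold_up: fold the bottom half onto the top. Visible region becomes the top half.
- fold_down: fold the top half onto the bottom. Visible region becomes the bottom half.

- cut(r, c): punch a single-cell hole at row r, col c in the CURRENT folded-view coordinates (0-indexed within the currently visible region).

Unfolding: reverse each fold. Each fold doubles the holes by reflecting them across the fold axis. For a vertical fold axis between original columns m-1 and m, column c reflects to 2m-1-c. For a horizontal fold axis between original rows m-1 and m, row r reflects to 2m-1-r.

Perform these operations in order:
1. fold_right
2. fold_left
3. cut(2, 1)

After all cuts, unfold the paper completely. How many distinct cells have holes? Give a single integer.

Answer: 4

Derivation:
Op 1 fold_right: fold axis v@8; visible region now rows[0,16) x cols[8,16) = 16x8
Op 2 fold_left: fold axis v@12; visible region now rows[0,16) x cols[8,12) = 16x4
Op 3 cut(2, 1): punch at orig (2,9); cuts so far [(2, 9)]; region rows[0,16) x cols[8,12) = 16x4
Unfold 1 (reflect across v@12): 2 holes -> [(2, 9), (2, 14)]
Unfold 2 (reflect across v@8): 4 holes -> [(2, 1), (2, 6), (2, 9), (2, 14)]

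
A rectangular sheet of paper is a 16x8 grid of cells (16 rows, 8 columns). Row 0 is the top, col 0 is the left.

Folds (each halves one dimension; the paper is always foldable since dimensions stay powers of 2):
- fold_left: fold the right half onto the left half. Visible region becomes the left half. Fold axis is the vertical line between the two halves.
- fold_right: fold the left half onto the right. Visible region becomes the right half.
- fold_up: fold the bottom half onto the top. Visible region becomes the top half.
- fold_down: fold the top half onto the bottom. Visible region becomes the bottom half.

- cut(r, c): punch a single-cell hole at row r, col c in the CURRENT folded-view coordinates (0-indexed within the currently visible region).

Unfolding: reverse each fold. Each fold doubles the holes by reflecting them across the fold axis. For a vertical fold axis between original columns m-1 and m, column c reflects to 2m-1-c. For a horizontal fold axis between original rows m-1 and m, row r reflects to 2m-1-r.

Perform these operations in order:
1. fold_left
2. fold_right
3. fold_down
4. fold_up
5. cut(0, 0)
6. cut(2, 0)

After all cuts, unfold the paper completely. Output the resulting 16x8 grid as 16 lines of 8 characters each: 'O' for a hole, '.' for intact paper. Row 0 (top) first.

Answer: .OO..OO.
........
.OO..OO.
........
........
.OO..OO.
........
.OO..OO.
.OO..OO.
........
.OO..OO.
........
........
.OO..OO.
........
.OO..OO.

Derivation:
Op 1 fold_left: fold axis v@4; visible region now rows[0,16) x cols[0,4) = 16x4
Op 2 fold_right: fold axis v@2; visible region now rows[0,16) x cols[2,4) = 16x2
Op 3 fold_down: fold axis h@8; visible region now rows[8,16) x cols[2,4) = 8x2
Op 4 fold_up: fold axis h@12; visible region now rows[8,12) x cols[2,4) = 4x2
Op 5 cut(0, 0): punch at orig (8,2); cuts so far [(8, 2)]; region rows[8,12) x cols[2,4) = 4x2
Op 6 cut(2, 0): punch at orig (10,2); cuts so far [(8, 2), (10, 2)]; region rows[8,12) x cols[2,4) = 4x2
Unfold 1 (reflect across h@12): 4 holes -> [(8, 2), (10, 2), (13, 2), (15, 2)]
Unfold 2 (reflect across h@8): 8 holes -> [(0, 2), (2, 2), (5, 2), (7, 2), (8, 2), (10, 2), (13, 2), (15, 2)]
Unfold 3 (reflect across v@2): 16 holes -> [(0, 1), (0, 2), (2, 1), (2, 2), (5, 1), (5, 2), (7, 1), (7, 2), (8, 1), (8, 2), (10, 1), (10, 2), (13, 1), (13, 2), (15, 1), (15, 2)]
Unfold 4 (reflect across v@4): 32 holes -> [(0, 1), (0, 2), (0, 5), (0, 6), (2, 1), (2, 2), (2, 5), (2, 6), (5, 1), (5, 2), (5, 5), (5, 6), (7, 1), (7, 2), (7, 5), (7, 6), (8, 1), (8, 2), (8, 5), (8, 6), (10, 1), (10, 2), (10, 5), (10, 6), (13, 1), (13, 2), (13, 5), (13, 6), (15, 1), (15, 2), (15, 5), (15, 6)]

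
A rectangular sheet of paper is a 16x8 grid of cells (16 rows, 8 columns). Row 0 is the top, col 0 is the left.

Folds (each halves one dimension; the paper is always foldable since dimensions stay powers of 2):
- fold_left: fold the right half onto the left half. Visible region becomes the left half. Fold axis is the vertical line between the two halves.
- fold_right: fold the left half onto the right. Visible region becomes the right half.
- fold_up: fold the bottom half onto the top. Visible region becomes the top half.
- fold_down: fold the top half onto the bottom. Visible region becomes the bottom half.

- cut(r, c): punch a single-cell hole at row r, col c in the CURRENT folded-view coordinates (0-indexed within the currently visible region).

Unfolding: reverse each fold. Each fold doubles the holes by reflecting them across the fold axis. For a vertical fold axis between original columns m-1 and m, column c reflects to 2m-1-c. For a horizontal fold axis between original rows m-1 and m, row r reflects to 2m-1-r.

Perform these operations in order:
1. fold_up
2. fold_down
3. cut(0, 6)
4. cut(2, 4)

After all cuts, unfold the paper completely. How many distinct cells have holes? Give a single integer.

Op 1 fold_up: fold axis h@8; visible region now rows[0,8) x cols[0,8) = 8x8
Op 2 fold_down: fold axis h@4; visible region now rows[4,8) x cols[0,8) = 4x8
Op 3 cut(0, 6): punch at orig (4,6); cuts so far [(4, 6)]; region rows[4,8) x cols[0,8) = 4x8
Op 4 cut(2, 4): punch at orig (6,4); cuts so far [(4, 6), (6, 4)]; region rows[4,8) x cols[0,8) = 4x8
Unfold 1 (reflect across h@4): 4 holes -> [(1, 4), (3, 6), (4, 6), (6, 4)]
Unfold 2 (reflect across h@8): 8 holes -> [(1, 4), (3, 6), (4, 6), (6, 4), (9, 4), (11, 6), (12, 6), (14, 4)]

Answer: 8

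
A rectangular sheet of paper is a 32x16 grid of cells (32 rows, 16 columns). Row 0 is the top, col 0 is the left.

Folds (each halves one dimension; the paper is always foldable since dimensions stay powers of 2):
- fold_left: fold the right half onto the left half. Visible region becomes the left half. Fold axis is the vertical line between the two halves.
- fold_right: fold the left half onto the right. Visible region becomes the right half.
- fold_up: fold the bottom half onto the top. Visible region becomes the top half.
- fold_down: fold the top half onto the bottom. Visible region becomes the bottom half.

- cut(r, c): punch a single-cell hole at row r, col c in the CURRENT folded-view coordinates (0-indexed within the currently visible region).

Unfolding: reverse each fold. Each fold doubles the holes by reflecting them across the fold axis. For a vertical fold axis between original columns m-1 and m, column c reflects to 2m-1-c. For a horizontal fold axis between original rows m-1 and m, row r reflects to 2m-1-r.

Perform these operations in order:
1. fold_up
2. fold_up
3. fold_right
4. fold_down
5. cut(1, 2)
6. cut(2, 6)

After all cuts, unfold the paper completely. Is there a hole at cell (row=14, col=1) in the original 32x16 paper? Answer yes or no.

Op 1 fold_up: fold axis h@16; visible region now rows[0,16) x cols[0,16) = 16x16
Op 2 fold_up: fold axis h@8; visible region now rows[0,8) x cols[0,16) = 8x16
Op 3 fold_right: fold axis v@8; visible region now rows[0,8) x cols[8,16) = 8x8
Op 4 fold_down: fold axis h@4; visible region now rows[4,8) x cols[8,16) = 4x8
Op 5 cut(1, 2): punch at orig (5,10); cuts so far [(5, 10)]; region rows[4,8) x cols[8,16) = 4x8
Op 6 cut(2, 6): punch at orig (6,14); cuts so far [(5, 10), (6, 14)]; region rows[4,8) x cols[8,16) = 4x8
Unfold 1 (reflect across h@4): 4 holes -> [(1, 14), (2, 10), (5, 10), (6, 14)]
Unfold 2 (reflect across v@8): 8 holes -> [(1, 1), (1, 14), (2, 5), (2, 10), (5, 5), (5, 10), (6, 1), (6, 14)]
Unfold 3 (reflect across h@8): 16 holes -> [(1, 1), (1, 14), (2, 5), (2, 10), (5, 5), (5, 10), (6, 1), (6, 14), (9, 1), (9, 14), (10, 5), (10, 10), (13, 5), (13, 10), (14, 1), (14, 14)]
Unfold 4 (reflect across h@16): 32 holes -> [(1, 1), (1, 14), (2, 5), (2, 10), (5, 5), (5, 10), (6, 1), (6, 14), (9, 1), (9, 14), (10, 5), (10, 10), (13, 5), (13, 10), (14, 1), (14, 14), (17, 1), (17, 14), (18, 5), (18, 10), (21, 5), (21, 10), (22, 1), (22, 14), (25, 1), (25, 14), (26, 5), (26, 10), (29, 5), (29, 10), (30, 1), (30, 14)]
Holes: [(1, 1), (1, 14), (2, 5), (2, 10), (5, 5), (5, 10), (6, 1), (6, 14), (9, 1), (9, 14), (10, 5), (10, 10), (13, 5), (13, 10), (14, 1), (14, 14), (17, 1), (17, 14), (18, 5), (18, 10), (21, 5), (21, 10), (22, 1), (22, 14), (25, 1), (25, 14), (26, 5), (26, 10), (29, 5), (29, 10), (30, 1), (30, 14)]

Answer: yes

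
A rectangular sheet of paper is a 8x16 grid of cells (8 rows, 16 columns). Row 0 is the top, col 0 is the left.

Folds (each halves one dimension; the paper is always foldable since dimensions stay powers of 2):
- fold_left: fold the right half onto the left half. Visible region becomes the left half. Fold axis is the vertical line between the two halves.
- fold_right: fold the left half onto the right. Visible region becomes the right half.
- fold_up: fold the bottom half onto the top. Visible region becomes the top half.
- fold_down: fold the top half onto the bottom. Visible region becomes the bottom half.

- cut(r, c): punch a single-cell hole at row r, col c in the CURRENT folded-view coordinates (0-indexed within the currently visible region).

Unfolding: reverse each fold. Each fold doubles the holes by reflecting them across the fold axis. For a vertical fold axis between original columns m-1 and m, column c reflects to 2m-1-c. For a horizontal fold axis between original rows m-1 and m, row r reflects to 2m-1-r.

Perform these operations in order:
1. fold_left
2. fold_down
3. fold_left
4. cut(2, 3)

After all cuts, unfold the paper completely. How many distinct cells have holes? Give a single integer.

Op 1 fold_left: fold axis v@8; visible region now rows[0,8) x cols[0,8) = 8x8
Op 2 fold_down: fold axis h@4; visible region now rows[4,8) x cols[0,8) = 4x8
Op 3 fold_left: fold axis v@4; visible region now rows[4,8) x cols[0,4) = 4x4
Op 4 cut(2, 3): punch at orig (6,3); cuts so far [(6, 3)]; region rows[4,8) x cols[0,4) = 4x4
Unfold 1 (reflect across v@4): 2 holes -> [(6, 3), (6, 4)]
Unfold 2 (reflect across h@4): 4 holes -> [(1, 3), (1, 4), (6, 3), (6, 4)]
Unfold 3 (reflect across v@8): 8 holes -> [(1, 3), (1, 4), (1, 11), (1, 12), (6, 3), (6, 4), (6, 11), (6, 12)]

Answer: 8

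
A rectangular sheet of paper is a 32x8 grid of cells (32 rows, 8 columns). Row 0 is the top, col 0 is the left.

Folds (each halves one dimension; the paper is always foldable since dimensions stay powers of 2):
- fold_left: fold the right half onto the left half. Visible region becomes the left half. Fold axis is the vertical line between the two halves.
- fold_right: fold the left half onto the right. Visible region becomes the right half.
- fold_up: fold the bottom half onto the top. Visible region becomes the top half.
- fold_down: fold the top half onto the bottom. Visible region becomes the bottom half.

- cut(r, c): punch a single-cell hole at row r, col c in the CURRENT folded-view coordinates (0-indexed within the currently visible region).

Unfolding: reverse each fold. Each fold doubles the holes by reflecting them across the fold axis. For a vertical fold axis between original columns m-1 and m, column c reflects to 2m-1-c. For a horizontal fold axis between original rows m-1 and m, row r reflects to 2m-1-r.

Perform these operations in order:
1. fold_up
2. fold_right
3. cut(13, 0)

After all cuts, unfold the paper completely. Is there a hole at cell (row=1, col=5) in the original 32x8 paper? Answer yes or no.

Op 1 fold_up: fold axis h@16; visible region now rows[0,16) x cols[0,8) = 16x8
Op 2 fold_right: fold axis v@4; visible region now rows[0,16) x cols[4,8) = 16x4
Op 3 cut(13, 0): punch at orig (13,4); cuts so far [(13, 4)]; region rows[0,16) x cols[4,8) = 16x4
Unfold 1 (reflect across v@4): 2 holes -> [(13, 3), (13, 4)]
Unfold 2 (reflect across h@16): 4 holes -> [(13, 3), (13, 4), (18, 3), (18, 4)]
Holes: [(13, 3), (13, 4), (18, 3), (18, 4)]

Answer: no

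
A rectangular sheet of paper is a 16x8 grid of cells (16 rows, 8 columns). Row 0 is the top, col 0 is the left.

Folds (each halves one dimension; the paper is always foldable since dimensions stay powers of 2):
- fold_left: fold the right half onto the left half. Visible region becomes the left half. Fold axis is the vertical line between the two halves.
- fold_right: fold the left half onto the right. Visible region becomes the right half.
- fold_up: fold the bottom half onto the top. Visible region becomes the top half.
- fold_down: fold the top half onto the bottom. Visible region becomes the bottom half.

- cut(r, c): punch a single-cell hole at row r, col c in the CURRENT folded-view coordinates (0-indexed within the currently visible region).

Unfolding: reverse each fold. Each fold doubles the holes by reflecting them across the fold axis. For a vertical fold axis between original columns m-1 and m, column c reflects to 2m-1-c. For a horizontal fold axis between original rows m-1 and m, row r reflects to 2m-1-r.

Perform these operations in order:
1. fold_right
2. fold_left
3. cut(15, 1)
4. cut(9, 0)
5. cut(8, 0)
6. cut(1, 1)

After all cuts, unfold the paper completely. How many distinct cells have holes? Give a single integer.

Answer: 16

Derivation:
Op 1 fold_right: fold axis v@4; visible region now rows[0,16) x cols[4,8) = 16x4
Op 2 fold_left: fold axis v@6; visible region now rows[0,16) x cols[4,6) = 16x2
Op 3 cut(15, 1): punch at orig (15,5); cuts so far [(15, 5)]; region rows[0,16) x cols[4,6) = 16x2
Op 4 cut(9, 0): punch at orig (9,4); cuts so far [(9, 4), (15, 5)]; region rows[0,16) x cols[4,6) = 16x2
Op 5 cut(8, 0): punch at orig (8,4); cuts so far [(8, 4), (9, 4), (15, 5)]; region rows[0,16) x cols[4,6) = 16x2
Op 6 cut(1, 1): punch at orig (1,5); cuts so far [(1, 5), (8, 4), (9, 4), (15, 5)]; region rows[0,16) x cols[4,6) = 16x2
Unfold 1 (reflect across v@6): 8 holes -> [(1, 5), (1, 6), (8, 4), (8, 7), (9, 4), (9, 7), (15, 5), (15, 6)]
Unfold 2 (reflect across v@4): 16 holes -> [(1, 1), (1, 2), (1, 5), (1, 6), (8, 0), (8, 3), (8, 4), (8, 7), (9, 0), (9, 3), (9, 4), (9, 7), (15, 1), (15, 2), (15, 5), (15, 6)]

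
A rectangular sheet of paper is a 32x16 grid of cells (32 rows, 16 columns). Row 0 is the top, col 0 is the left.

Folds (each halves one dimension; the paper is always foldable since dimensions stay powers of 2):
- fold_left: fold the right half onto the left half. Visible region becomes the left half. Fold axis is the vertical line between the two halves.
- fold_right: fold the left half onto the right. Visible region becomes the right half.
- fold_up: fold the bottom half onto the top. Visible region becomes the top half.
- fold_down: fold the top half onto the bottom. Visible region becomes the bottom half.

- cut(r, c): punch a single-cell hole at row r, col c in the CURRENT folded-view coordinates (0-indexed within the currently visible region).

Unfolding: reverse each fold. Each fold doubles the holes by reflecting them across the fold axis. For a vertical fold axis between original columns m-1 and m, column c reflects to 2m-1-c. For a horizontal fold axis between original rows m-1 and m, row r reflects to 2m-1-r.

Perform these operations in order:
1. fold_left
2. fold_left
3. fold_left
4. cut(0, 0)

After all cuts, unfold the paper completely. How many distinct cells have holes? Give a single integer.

Answer: 8

Derivation:
Op 1 fold_left: fold axis v@8; visible region now rows[0,32) x cols[0,8) = 32x8
Op 2 fold_left: fold axis v@4; visible region now rows[0,32) x cols[0,4) = 32x4
Op 3 fold_left: fold axis v@2; visible region now rows[0,32) x cols[0,2) = 32x2
Op 4 cut(0, 0): punch at orig (0,0); cuts so far [(0, 0)]; region rows[0,32) x cols[0,2) = 32x2
Unfold 1 (reflect across v@2): 2 holes -> [(0, 0), (0, 3)]
Unfold 2 (reflect across v@4): 4 holes -> [(0, 0), (0, 3), (0, 4), (0, 7)]
Unfold 3 (reflect across v@8): 8 holes -> [(0, 0), (0, 3), (0, 4), (0, 7), (0, 8), (0, 11), (0, 12), (0, 15)]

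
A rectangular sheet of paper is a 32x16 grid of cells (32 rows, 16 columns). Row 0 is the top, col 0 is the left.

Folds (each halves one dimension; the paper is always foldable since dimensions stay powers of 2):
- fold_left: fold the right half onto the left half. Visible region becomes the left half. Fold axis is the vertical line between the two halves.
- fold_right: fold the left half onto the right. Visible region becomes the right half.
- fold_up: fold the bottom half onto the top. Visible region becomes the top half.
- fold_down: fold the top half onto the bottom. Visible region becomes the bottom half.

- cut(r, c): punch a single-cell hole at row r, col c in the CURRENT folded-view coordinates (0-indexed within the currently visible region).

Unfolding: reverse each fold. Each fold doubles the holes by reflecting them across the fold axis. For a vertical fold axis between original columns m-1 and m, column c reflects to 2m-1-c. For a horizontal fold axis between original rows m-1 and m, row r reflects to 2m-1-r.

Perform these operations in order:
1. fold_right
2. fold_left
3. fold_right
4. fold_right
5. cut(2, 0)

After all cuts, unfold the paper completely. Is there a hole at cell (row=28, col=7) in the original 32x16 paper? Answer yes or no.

Answer: no

Derivation:
Op 1 fold_right: fold axis v@8; visible region now rows[0,32) x cols[8,16) = 32x8
Op 2 fold_left: fold axis v@12; visible region now rows[0,32) x cols[8,12) = 32x4
Op 3 fold_right: fold axis v@10; visible region now rows[0,32) x cols[10,12) = 32x2
Op 4 fold_right: fold axis v@11; visible region now rows[0,32) x cols[11,12) = 32x1
Op 5 cut(2, 0): punch at orig (2,11); cuts so far [(2, 11)]; region rows[0,32) x cols[11,12) = 32x1
Unfold 1 (reflect across v@11): 2 holes -> [(2, 10), (2, 11)]
Unfold 2 (reflect across v@10): 4 holes -> [(2, 8), (2, 9), (2, 10), (2, 11)]
Unfold 3 (reflect across v@12): 8 holes -> [(2, 8), (2, 9), (2, 10), (2, 11), (2, 12), (2, 13), (2, 14), (2, 15)]
Unfold 4 (reflect across v@8): 16 holes -> [(2, 0), (2, 1), (2, 2), (2, 3), (2, 4), (2, 5), (2, 6), (2, 7), (2, 8), (2, 9), (2, 10), (2, 11), (2, 12), (2, 13), (2, 14), (2, 15)]
Holes: [(2, 0), (2, 1), (2, 2), (2, 3), (2, 4), (2, 5), (2, 6), (2, 7), (2, 8), (2, 9), (2, 10), (2, 11), (2, 12), (2, 13), (2, 14), (2, 15)]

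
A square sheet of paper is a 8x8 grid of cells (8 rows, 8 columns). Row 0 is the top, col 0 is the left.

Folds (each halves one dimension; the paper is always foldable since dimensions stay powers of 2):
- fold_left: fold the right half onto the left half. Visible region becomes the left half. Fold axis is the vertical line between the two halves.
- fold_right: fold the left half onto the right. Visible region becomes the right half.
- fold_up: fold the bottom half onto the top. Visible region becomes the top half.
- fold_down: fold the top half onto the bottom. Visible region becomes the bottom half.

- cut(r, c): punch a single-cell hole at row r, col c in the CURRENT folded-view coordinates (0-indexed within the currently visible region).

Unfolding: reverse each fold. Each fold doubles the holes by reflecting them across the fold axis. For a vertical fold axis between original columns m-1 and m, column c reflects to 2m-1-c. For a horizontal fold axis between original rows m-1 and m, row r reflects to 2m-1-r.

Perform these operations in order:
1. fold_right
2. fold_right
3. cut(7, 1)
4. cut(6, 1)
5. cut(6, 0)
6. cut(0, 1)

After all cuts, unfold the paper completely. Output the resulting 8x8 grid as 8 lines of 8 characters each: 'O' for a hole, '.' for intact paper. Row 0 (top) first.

Op 1 fold_right: fold axis v@4; visible region now rows[0,8) x cols[4,8) = 8x4
Op 2 fold_right: fold axis v@6; visible region now rows[0,8) x cols[6,8) = 8x2
Op 3 cut(7, 1): punch at orig (7,7); cuts so far [(7, 7)]; region rows[0,8) x cols[6,8) = 8x2
Op 4 cut(6, 1): punch at orig (6,7); cuts so far [(6, 7), (7, 7)]; region rows[0,8) x cols[6,8) = 8x2
Op 5 cut(6, 0): punch at orig (6,6); cuts so far [(6, 6), (6, 7), (7, 7)]; region rows[0,8) x cols[6,8) = 8x2
Op 6 cut(0, 1): punch at orig (0,7); cuts so far [(0, 7), (6, 6), (6, 7), (7, 7)]; region rows[0,8) x cols[6,8) = 8x2
Unfold 1 (reflect across v@6): 8 holes -> [(0, 4), (0, 7), (6, 4), (6, 5), (6, 6), (6, 7), (7, 4), (7, 7)]
Unfold 2 (reflect across v@4): 16 holes -> [(0, 0), (0, 3), (0, 4), (0, 7), (6, 0), (6, 1), (6, 2), (6, 3), (6, 4), (6, 5), (6, 6), (6, 7), (7, 0), (7, 3), (7, 4), (7, 7)]

Answer: O..OO..O
........
........
........
........
........
OOOOOOOO
O..OO..O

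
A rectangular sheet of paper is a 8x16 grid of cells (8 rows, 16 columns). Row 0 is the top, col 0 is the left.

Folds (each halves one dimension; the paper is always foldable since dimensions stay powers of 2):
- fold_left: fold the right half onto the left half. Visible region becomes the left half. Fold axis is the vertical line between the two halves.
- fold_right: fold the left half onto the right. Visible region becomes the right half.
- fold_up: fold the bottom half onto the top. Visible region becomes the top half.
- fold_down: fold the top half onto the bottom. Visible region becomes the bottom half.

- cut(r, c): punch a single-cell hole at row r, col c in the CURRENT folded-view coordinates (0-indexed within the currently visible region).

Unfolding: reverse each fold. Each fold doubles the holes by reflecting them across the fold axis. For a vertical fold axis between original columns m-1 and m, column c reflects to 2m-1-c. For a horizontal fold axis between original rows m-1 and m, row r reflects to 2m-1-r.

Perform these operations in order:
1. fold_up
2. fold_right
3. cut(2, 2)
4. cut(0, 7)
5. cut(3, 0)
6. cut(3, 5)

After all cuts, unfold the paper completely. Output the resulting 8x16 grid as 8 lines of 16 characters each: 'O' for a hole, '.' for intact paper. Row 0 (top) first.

Op 1 fold_up: fold axis h@4; visible region now rows[0,4) x cols[0,16) = 4x16
Op 2 fold_right: fold axis v@8; visible region now rows[0,4) x cols[8,16) = 4x8
Op 3 cut(2, 2): punch at orig (2,10); cuts so far [(2, 10)]; region rows[0,4) x cols[8,16) = 4x8
Op 4 cut(0, 7): punch at orig (0,15); cuts so far [(0, 15), (2, 10)]; region rows[0,4) x cols[8,16) = 4x8
Op 5 cut(3, 0): punch at orig (3,8); cuts so far [(0, 15), (2, 10), (3, 8)]; region rows[0,4) x cols[8,16) = 4x8
Op 6 cut(3, 5): punch at orig (3,13); cuts so far [(0, 15), (2, 10), (3, 8), (3, 13)]; region rows[0,4) x cols[8,16) = 4x8
Unfold 1 (reflect across v@8): 8 holes -> [(0, 0), (0, 15), (2, 5), (2, 10), (3, 2), (3, 7), (3, 8), (3, 13)]
Unfold 2 (reflect across h@4): 16 holes -> [(0, 0), (0, 15), (2, 5), (2, 10), (3, 2), (3, 7), (3, 8), (3, 13), (4, 2), (4, 7), (4, 8), (4, 13), (5, 5), (5, 10), (7, 0), (7, 15)]

Answer: O..............O
................
.....O....O.....
..O....OO....O..
..O....OO....O..
.....O....O.....
................
O..............O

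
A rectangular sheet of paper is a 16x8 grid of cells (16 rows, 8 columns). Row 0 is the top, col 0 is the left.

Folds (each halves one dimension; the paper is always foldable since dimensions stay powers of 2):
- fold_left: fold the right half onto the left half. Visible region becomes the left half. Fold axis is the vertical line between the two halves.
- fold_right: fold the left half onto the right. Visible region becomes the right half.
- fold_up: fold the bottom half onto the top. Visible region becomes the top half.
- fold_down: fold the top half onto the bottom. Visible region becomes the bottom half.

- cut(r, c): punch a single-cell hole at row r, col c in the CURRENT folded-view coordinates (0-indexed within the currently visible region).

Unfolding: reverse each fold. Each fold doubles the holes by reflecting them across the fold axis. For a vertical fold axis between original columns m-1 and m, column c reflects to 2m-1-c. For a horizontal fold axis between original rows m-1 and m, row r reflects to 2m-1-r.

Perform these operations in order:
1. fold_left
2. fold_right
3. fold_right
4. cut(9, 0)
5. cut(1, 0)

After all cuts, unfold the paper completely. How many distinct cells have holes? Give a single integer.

Answer: 16

Derivation:
Op 1 fold_left: fold axis v@4; visible region now rows[0,16) x cols[0,4) = 16x4
Op 2 fold_right: fold axis v@2; visible region now rows[0,16) x cols[2,4) = 16x2
Op 3 fold_right: fold axis v@3; visible region now rows[0,16) x cols[3,4) = 16x1
Op 4 cut(9, 0): punch at orig (9,3); cuts so far [(9, 3)]; region rows[0,16) x cols[3,4) = 16x1
Op 5 cut(1, 0): punch at orig (1,3); cuts so far [(1, 3), (9, 3)]; region rows[0,16) x cols[3,4) = 16x1
Unfold 1 (reflect across v@3): 4 holes -> [(1, 2), (1, 3), (9, 2), (9, 3)]
Unfold 2 (reflect across v@2): 8 holes -> [(1, 0), (1, 1), (1, 2), (1, 3), (9, 0), (9, 1), (9, 2), (9, 3)]
Unfold 3 (reflect across v@4): 16 holes -> [(1, 0), (1, 1), (1, 2), (1, 3), (1, 4), (1, 5), (1, 6), (1, 7), (9, 0), (9, 1), (9, 2), (9, 3), (9, 4), (9, 5), (9, 6), (9, 7)]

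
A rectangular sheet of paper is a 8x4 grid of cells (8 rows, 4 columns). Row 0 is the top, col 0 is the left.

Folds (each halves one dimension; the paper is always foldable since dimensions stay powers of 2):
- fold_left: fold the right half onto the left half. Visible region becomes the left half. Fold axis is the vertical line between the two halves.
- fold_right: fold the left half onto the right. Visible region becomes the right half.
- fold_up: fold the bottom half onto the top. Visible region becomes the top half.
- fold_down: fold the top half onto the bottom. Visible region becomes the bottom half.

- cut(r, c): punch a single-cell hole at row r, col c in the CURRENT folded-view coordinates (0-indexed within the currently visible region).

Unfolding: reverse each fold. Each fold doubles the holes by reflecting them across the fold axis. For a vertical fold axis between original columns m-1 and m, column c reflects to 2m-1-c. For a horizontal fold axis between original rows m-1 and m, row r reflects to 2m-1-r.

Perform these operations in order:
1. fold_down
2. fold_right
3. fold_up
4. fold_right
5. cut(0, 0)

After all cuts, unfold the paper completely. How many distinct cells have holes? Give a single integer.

Op 1 fold_down: fold axis h@4; visible region now rows[4,8) x cols[0,4) = 4x4
Op 2 fold_right: fold axis v@2; visible region now rows[4,8) x cols[2,4) = 4x2
Op 3 fold_up: fold axis h@6; visible region now rows[4,6) x cols[2,4) = 2x2
Op 4 fold_right: fold axis v@3; visible region now rows[4,6) x cols[3,4) = 2x1
Op 5 cut(0, 0): punch at orig (4,3); cuts so far [(4, 3)]; region rows[4,6) x cols[3,4) = 2x1
Unfold 1 (reflect across v@3): 2 holes -> [(4, 2), (4, 3)]
Unfold 2 (reflect across h@6): 4 holes -> [(4, 2), (4, 3), (7, 2), (7, 3)]
Unfold 3 (reflect across v@2): 8 holes -> [(4, 0), (4, 1), (4, 2), (4, 3), (7, 0), (7, 1), (7, 2), (7, 3)]
Unfold 4 (reflect across h@4): 16 holes -> [(0, 0), (0, 1), (0, 2), (0, 3), (3, 0), (3, 1), (3, 2), (3, 3), (4, 0), (4, 1), (4, 2), (4, 3), (7, 0), (7, 1), (7, 2), (7, 3)]

Answer: 16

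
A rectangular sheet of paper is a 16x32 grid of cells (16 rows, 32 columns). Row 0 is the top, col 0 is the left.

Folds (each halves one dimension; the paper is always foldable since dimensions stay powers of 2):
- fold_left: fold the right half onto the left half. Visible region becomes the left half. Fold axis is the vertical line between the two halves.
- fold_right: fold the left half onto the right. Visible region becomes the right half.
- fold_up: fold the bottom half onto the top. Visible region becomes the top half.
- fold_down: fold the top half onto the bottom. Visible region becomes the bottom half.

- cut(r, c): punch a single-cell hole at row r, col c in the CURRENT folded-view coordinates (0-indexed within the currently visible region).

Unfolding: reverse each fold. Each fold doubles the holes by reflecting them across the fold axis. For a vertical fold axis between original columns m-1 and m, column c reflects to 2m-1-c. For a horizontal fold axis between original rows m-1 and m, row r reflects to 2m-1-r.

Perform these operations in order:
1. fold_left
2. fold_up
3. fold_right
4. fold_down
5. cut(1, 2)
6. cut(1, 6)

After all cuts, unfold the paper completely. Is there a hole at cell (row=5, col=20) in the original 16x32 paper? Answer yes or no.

Op 1 fold_left: fold axis v@16; visible region now rows[0,16) x cols[0,16) = 16x16
Op 2 fold_up: fold axis h@8; visible region now rows[0,8) x cols[0,16) = 8x16
Op 3 fold_right: fold axis v@8; visible region now rows[0,8) x cols[8,16) = 8x8
Op 4 fold_down: fold axis h@4; visible region now rows[4,8) x cols[8,16) = 4x8
Op 5 cut(1, 2): punch at orig (5,10); cuts so far [(5, 10)]; region rows[4,8) x cols[8,16) = 4x8
Op 6 cut(1, 6): punch at orig (5,14); cuts so far [(5, 10), (5, 14)]; region rows[4,8) x cols[8,16) = 4x8
Unfold 1 (reflect across h@4): 4 holes -> [(2, 10), (2, 14), (5, 10), (5, 14)]
Unfold 2 (reflect across v@8): 8 holes -> [(2, 1), (2, 5), (2, 10), (2, 14), (5, 1), (5, 5), (5, 10), (5, 14)]
Unfold 3 (reflect across h@8): 16 holes -> [(2, 1), (2, 5), (2, 10), (2, 14), (5, 1), (5, 5), (5, 10), (5, 14), (10, 1), (10, 5), (10, 10), (10, 14), (13, 1), (13, 5), (13, 10), (13, 14)]
Unfold 4 (reflect across v@16): 32 holes -> [(2, 1), (2, 5), (2, 10), (2, 14), (2, 17), (2, 21), (2, 26), (2, 30), (5, 1), (5, 5), (5, 10), (5, 14), (5, 17), (5, 21), (5, 26), (5, 30), (10, 1), (10, 5), (10, 10), (10, 14), (10, 17), (10, 21), (10, 26), (10, 30), (13, 1), (13, 5), (13, 10), (13, 14), (13, 17), (13, 21), (13, 26), (13, 30)]
Holes: [(2, 1), (2, 5), (2, 10), (2, 14), (2, 17), (2, 21), (2, 26), (2, 30), (5, 1), (5, 5), (5, 10), (5, 14), (5, 17), (5, 21), (5, 26), (5, 30), (10, 1), (10, 5), (10, 10), (10, 14), (10, 17), (10, 21), (10, 26), (10, 30), (13, 1), (13, 5), (13, 10), (13, 14), (13, 17), (13, 21), (13, 26), (13, 30)]

Answer: no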